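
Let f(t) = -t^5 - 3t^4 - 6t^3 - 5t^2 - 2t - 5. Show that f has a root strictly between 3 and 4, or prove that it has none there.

No such root exists.

The endpoint values f(3) = -704 and f(4) = -2269 are both negative. Claim: f(t) < 0 for every t in (3, 4).
Substitute t = 3 + u, where 0 < u < 1 on the interval. Expanding, f(3 + u) = -u^5 - 18u^4 - 132u^3 - 491u^2 - 923u - 704.
The nonzero coefficients here are all negative, so for u > 0 every term is negative (or zero), and the constant term -704 is strictly negative.
So f is strictly negative on (3, 4); no root exists in the interval.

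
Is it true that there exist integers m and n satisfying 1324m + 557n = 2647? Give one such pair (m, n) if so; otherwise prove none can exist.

m = 63, n = -145

1324 and 557 are coprime, so 1324m + 557n ranges over all of ℤ.
Run the Euclidean algorithm on 1324 and 557: 1324 = 2·557 + 210, 557 = 2·210 + 137, 210 = 1·137 + 73, 137 = 1·73 + 64, 73 = 1·64 + 9, 64 = 7·9 + 1, 9 = 9·1 + 0.
Unwinding: 1 = 64 − 7·9 = 64 − 7·(73 − 1·64) = −7·73 + 8·64 = −7·73 + 8·(137 − 1·73) = 8·137 − 15·73 = 8·137 − 15·(210 − 1·137) = −15·210 + 23·137 = −15·210 + 23·(557 − 2·210) = 23·557 − 61·210 = 23·557 − 61·(1324 − 2·557) = −61·1324 + 145·557, i.e. 1324·(-61) + 557·145 = 1.
Times 2647: 1324·(-161467) + 557·383815 = 2647, so (-161467, 383815) solves it.
Adding 290·557 to m and subtracting 290·1324 from n gives the tidier solution (63, -145).
Check: 1324·63 + 557·(-145) = 83412 − 80765 = 2647. ✓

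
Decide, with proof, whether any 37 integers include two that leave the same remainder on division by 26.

Yes, this is always true.

There are exactly 26 possible remainders on division by 26.
With 37 integers and only 26 classes, the pigeonhole principle forces two of them, say a and b, into the same class.
So a and b have equal remainders mod 26, which is exactly what was to be shown.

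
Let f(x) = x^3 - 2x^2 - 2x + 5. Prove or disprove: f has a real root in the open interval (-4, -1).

Such a root exists.

f(-4) = -83 and f(-1) = 4, which have opposite signs.
Since f is a polynomial it is continuous on [-4, -1].
By the Intermediate Value Theorem f must vanish at some point of (-4, -1).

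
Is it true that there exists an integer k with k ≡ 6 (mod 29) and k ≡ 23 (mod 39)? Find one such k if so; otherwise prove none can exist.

Since 29 and 39 share no common factor, CRT says the pair of congruences has a solution (unique mod 1131).
Any solution of the first congruence is k = 6 + 29t; substituting into the second, 29t ≡ 23 − 6 ≡ 17 (mod 39).
Note 29·35 = 1015 ≡ 1 (mod 39) (as 1015 − 1 = 26·39), so 29⁻¹ ≡ 35.
Therefore t ≡ 35·17 = 595 ≡ 10 (mod 39).
With t = 10: k = 6 + 29·10 = 296.
Check: 296 mod 29 = 6, 296 mod 39 = 23. ✓

k = 296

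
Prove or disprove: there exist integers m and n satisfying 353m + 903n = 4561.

m = 545, n = -208

353 and 903 are coprime, so 353m + 903n ranges over all of ℤ.
Dividing repeatedly: 903 = 2·353 + 197, 353 = 1·197 + 156, 197 = 1·156 + 41, 156 = 3·41 + 33, 41 = 1·33 + 8, 33 = 4·8 + 1, 8 = 8·1 + 0.
Unwinding: 1 = 33 − 4·8 = 33 − 4·(41 − 1·33) = −4·41 + 5·33 = −4·41 + 5·(156 − 3·41) = 5·156 − 19·41 = 5·156 − 19·(197 − 1·156) = −19·197 + 24·156 = −19·197 + 24·(353 − 1·197) = 24·353 − 43·197 = 24·353 − 43·(903 − 2·353) = −43·903 + 110·353, i.e. 353·110 + 903·(-43) = 1.
Multiplying through by 4561: m = 110·4561 = 501710, n = (-43)·4561 = -196123 is a solution.
The general solution is m = 501710 + 903k, n = -196123 − 353k; taking k = -555 gives the smaller pair m = 545, n = -208.
Check: 353·545 + 903·(-208) = 192385 − 187824 = 4561. ✓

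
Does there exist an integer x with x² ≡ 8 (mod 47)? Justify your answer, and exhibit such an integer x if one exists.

x = 33

Take x = 33. Then 33² = 1089 = 23·47 + 8, so 33² ≡ 8 (mod 47).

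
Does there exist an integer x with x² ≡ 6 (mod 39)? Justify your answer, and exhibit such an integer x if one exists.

There is no such integer.

Work modulo the divisor 13 of 39. If x² ≡ 6 (mod 39) then x² ≡ 6 (mod 13).
Since (13 − x)² ≡ x² (mod 13), it suffices to square x = 0, 1, …, 6: the residues are 0, 1, 4, 9, 3, 12, 10.
The set of squares mod 13 is therefore {0, 1, 3, 4, 9, 10, 12}, which does not contain 6.
Therefore x² ≡ 6 (mod 39) has no solution.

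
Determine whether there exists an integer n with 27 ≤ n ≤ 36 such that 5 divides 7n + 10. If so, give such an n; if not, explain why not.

n = 30

Scanning upward from n = 27 gives 199, 206, 213, none divisible by 5. At n = 30 we get 7·30 + 10 = 220, and 220 = 5·44.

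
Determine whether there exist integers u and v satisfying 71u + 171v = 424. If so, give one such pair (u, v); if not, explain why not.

u = 71, v = -27

71 and 171 are coprime, so 71u + 171v ranges over all of ℤ.
Euclidean algorithm: 171 = 2·71 + 29, 71 = 2·29 + 13, 29 = 2·13 + 3, 13 = 4·3 + 1, 3 = 3·1 + 0.
Unwinding: 1 = 13 − 4·3 = 13 − 4·(29 − 2·13) = −4·29 + 9·13 = −4·29 + 9·(71 − 2·29) = 9·71 − 22·29 = 9·71 − 22·(171 − 2·71) = −22·171 + 53·71, i.e. 71·53 + 171·(-22) = 1.
Scaling by 424 gives the particular solution (u, v) = (22472, -9328).
Subtracting 131·171 from u and adding 131·71 to v gives the tidier solution (71, -27).
Indeed 71·71 + 171·(-27) = 5041 − 4617 = 424.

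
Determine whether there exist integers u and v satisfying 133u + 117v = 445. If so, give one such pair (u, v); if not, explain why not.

u = 79, v = -86

133 and 117 are coprime, so 133u + 117v ranges over all of ℤ.
Euclidean algorithm: 133 = 1·117 + 16, 117 = 7·16 + 5, 16 = 3·5 + 1, 5 = 5·1 + 0.
Unwinding: 1 = 16 − 3·5 = 16 − 3·(117 − 7·16) = −3·117 + 22·16 = −3·117 + 22·(133 − 1·117) = 22·133 − 25·117, i.e. 133·22 + 117·(-25) = 1.
Times 445: 133·9790 + 117·(-11125) = 445, so (9790, -11125) solves it.
Subtracting 83·117 from u and adding 83·133 to v gives the tidier solution (79, -86).
Check: 133·79 + 117·(-86) = 10507 − 10062 = 445. ✓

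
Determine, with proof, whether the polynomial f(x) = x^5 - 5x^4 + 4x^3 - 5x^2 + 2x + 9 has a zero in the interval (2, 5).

Yes, f has a root in the interval.

f(2) = -23 and f(5) = 394, which have opposite signs.
As a polynomial, f is continuous on every closed interval.
By the Intermediate Value Theorem f must vanish at some point of (2, 5).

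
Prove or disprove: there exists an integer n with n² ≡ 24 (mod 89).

89 is prime, so by Euler's criterion 24 is a square mod 89 iff 24^((89−1)/2) = 24^44 ≡ 1 (mod 89).
Squaring successively (mod 89): 24^2 = 576 ≡ 42; 24^4 ≡ 42² = 1764 ≡ 73; 24^8 ≡ 73² = 5329 ≡ 78; 24^16 ≡ 78² = 6084 ≡ 32; 24^32 ≡ 32² = 1024 ≡ 45.
Since 44 = 32 + 8 + 4, 24^44 ≡ 45 · 78 · 73; multiplying out mod 89: 45·78 = 3510 ≡ 39, then 39·73 = 2847 ≡ 88. Thus 24^44 ≡ 88 ≡ −1 (mod 89).
By Euler's criterion 24 is a quadratic non-residue mod 89: no n satisfies n² ≡ 24 (mod 89).

No, no such integer exists.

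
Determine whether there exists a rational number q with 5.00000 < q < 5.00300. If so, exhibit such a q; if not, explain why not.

Multiplying by 334: 334·5.00000 = 1670.00000 and 334·5.00300 = 1671.00200, so the integer 1671 lies strictly between them.
Dividing back, 5.00000 < 1671/334 < 5.00300, and 1671/334 is rational.

q = 1671/334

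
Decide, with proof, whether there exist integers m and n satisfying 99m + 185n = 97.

Since gcd(99, 185) = 1, every integer is an integer combination of 99 and 185.
Run the Euclidean algorithm on 185 and 99: 185 = 1·99 + 86, 99 = 1·86 + 13, 86 = 6·13 + 8, 13 = 1·8 + 5, 8 = 1·5 + 3, 5 = 1·3 + 2, 3 = 1·2 + 1, 2 = 2·1 + 0.
Unwinding: 1 = 3 − 1·2 = 3 − (5 − 1·3) = −5 + 2·3 = −5 + 2·(8 − 1·5) = 2·8 − 3·5 = 2·8 − 3·(13 − 1·8) = −3·13 + 5·8 = −3·13 + 5·(86 − 6·13) = 5·86 − 33·13 = 5·86 − 33·(99 − 1·86) = −33·99 + 38·86 = −33·99 + 38·(185 − 1·99) = 38·185 − 71·99, i.e. 99·(-71) + 185·38 = 1.
Times 97: 99·(-6887) + 185·3686 = 97, so (-6887, 3686) solves it.
Shifting by a multiple of (185, −99) keeps it a solution: m = -6887 + 38·185 = 143, n = 3686 − 38·99 = -76.
Indeed 99·143 + 185·(-76) = 14157 − 14060 = 97.

m = 143, n = -76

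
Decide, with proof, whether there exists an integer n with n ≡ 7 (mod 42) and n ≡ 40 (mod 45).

n = 175

Here gcd(42, 45) = 3, and both 7 and 40 leave remainder 1 mod 3, so the system is consistent.
List candidates n ≡ 7 (mod 42): 7, 49, 91, 133, 175. Modulo 45 these are 7, 4, 1, 43, 40; 175 gives 40 as required.
Indeed 175 ≡ 7 (mod 42) and 175 ≡ 40 (mod 45).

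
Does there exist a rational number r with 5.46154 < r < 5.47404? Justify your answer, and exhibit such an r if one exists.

Multiplying by 15: 15·5.46154 = 81.92310 and 15·5.47404 = 82.11060, so the integer 82 lies strictly between them.
Hence 82/15 is a rational number with 5.46154 < 82/15 < 5.47404.

r = 82/15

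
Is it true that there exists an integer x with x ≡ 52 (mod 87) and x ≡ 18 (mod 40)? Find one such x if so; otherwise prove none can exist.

x = 1618

The moduli 87 and 40 are coprime, so by the Chinese Remainder Theorem a unique solution modulo 3480 exists.
Any solution of the first congruence is x = 52 + 87t; substituting into the second, 87t ≡ 18 − 52 ≡ 6 (mod 40).
87 ≡ 7 (mod 40), so this reads 7t ≡ 6 (mod 40). Since 7·23 = 161 = 4·40 + 1, the inverse of 7 mod 40 is 23.
Multiplying by 23: t ≡ 23·6 = 138 ≡ 18 (mod 40).
Taking t = 18 gives x = 52 + 87·18 = 1618.
Check: 1618 mod 87 = 52, 1618 mod 40 = 18. ✓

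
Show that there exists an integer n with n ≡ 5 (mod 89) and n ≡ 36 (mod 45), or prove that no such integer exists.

The moduli 89 and 45 are coprime, so by the Chinese Remainder Theorem a unique solution modulo 4005 exists.
Write n = 5 + 89t and require 5 + 89t ≡ 36 (mod 45), i.e. 89t ≡ 31 (mod 45).
89 ≡ 44 (mod 45), so this reads 44t ≡ 31 (mod 45). To invert 44 modulo 45: 45 = 1·44 + 1, 44 = 44·1 + 0, and unwinding, 1 = 45 − 1·44. Thus 44⁻¹ ≡ -1 ≡ 44 (mod 45).
Therefore t ≡ 44·31 = 1364 ≡ 14 (mod 45).
With t = 14: n = 5 + 89·14 = 1251.
Check: 1251 mod 89 = 5, 1251 mod 45 = 36. ✓

n = 1251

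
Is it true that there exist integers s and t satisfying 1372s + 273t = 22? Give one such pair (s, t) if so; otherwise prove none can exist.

Any value of 1372s + 273t is a multiple of gcd(1372, 273) = 7.
But 22 is not a multiple of 7 (it leaves remainder 1).
So the equation is unsolvable over ℤ.

There are no such integers.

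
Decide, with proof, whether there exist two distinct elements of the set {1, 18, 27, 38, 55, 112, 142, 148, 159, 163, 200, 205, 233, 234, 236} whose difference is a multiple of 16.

Residues mod 16: 1↦1, 18↦2, 27↦11, 38↦6, 55↦7, 112↦0, 142↦14, 148↦4, 159↦15, 163↦3, 200↦8, 205↦13, 233↦9, 234↦10, 236↦12.
All 15 residues are distinct, so no two elements differ by a multiple of 16.

There is no such pair.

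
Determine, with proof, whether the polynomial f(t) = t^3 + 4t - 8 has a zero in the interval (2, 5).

f(2) = 8 and f(5) = 137, both positive.
f'(t) = 3t^2 + 4 has discriminant 0² − 4·3·4 = -48 < 0, so f' has no real roots and is positive for every real t.
So f is strictly increasing; between 2 and 5 its values lie between f(2) = 8 and f(5) = 137, all positive. Therefore f has no root in (2, 5).

No such root exists.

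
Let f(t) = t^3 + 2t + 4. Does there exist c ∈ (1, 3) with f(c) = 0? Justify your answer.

Evaluate at the endpoints: f(1) = 7, f(3) = 37 — same sign (positive).
The derivative f'(t) = 3t^2 + 2 is a quadratic with discriminant 0² − 4·3·2 = -24 < 0; it never vanishes, so it is always positive (sign of the leading coefficient).
Hence f is strictly increasing on ℝ, and in particular on [1, 3]. A strictly monotone function with same-sign endpoint values stays positive on the whole interval, so f has no zero in (1, 3).

f has no root in that interval.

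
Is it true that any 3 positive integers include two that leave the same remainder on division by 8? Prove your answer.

No, the set {12, 13, 14} is a counterexample.

Take the 3 consecutive integers 12, 13, 14: their residues mod 8 are all distinct because 3 ≤ 8.
So no two of them leave the same remainder on division by 8; the claim fails for this set.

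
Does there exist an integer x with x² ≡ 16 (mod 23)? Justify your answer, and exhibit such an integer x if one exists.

x = 4

Take x = 4. Then 4² = 16, and since 0 ≤ 16 < 23 this is already reduced: 4² ≡ 16 (mod 23).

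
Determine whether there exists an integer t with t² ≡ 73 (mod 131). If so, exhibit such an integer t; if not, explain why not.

No such integer exists.

Apply Euler's criterion with the prime 131: 73 is a quadratic residue iff 73^65 ≡ 1 (mod 131), and a non-residue iff it is ≡ −1.
Repeated squaring mod 131: 73^2 = 5329 ≡ 89; 73^4 ≡ 89² = 7921 ≡ 61; 73^8 ≡ 61² = 3721 ≡ 53; 73^16 ≡ 53² = 2809 ≡ 58; 73^32 ≡ 58² = 3364 ≡ 89; 73^64 ≡ 89² = 7921 ≡ 61.
Since 65 = 64 + 1, 73^65 ≡ 61 · 73; multiplying out mod 131: 61·73 = 4453 ≡ 130. Thus 73^65 ≡ 130 ≡ −1 (mod 131).
By Euler's criterion 73 is a quadratic non-residue mod 131: no t satisfies t² ≡ 73 (mod 131).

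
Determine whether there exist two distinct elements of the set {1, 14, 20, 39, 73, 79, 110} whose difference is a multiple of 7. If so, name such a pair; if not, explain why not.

There is no such pair.

Two integers differ by a multiple of 7 exactly when they have the same residue mod 7. The residues are 1↦1, 14↦0, 20↦6, 39↦4, 73↦3, 79↦2, 110↦5.
All 7 residues are distinct, so no two elements differ by a multiple of 7.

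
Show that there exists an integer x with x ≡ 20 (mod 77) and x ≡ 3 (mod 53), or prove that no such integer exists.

x = 2176

The moduli 77 and 53 are coprime, so by the Chinese Remainder Theorem a unique solution modulo 4081 exists.
Any solution of the first congruence is x = 20 + 77t; substituting into the second, 77t ≡ 3 − 20 ≡ 36 (mod 53).
77 ≡ 24 (mod 53), so this reads 24t ≡ 36 (mod 53). To invert 24 modulo 53: 53 = 2·24 + 5, 24 = 4·5 + 4, 5 = 1·4 + 1, 4 = 4·1 + 0, and unwinding, 1 = 5 − 1·4 = 5 − (24 − 4·5) = −24 + 5·5 = −24 + 5·(53 − 2·24) = 5·53 − 11·24. Thus 24⁻¹ ≡ -11 ≡ 42 (mod 53).
Therefore t ≡ 42·36 = 1512 ≡ 28 (mod 53).
With t = 28: x = 20 + 77·28 = 2176.
Indeed 2176 ≡ 20 (mod 77) and 2176 ≡ 3 (mod 53).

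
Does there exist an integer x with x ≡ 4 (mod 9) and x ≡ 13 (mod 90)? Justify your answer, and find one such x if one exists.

Here gcd(9, 90) = 9, and both 4 and 13 leave remainder 4 mod 9, so the system is consistent.
Step through x = 4, 4 + 9, 4 + 2·9, …: the values 4, 13 reduce mod 90 to 4, 13. The value 13 hits 13.
Verify: 13 = 1·9 + 4 and 13 = 0·90 + 13. ✓

x = 13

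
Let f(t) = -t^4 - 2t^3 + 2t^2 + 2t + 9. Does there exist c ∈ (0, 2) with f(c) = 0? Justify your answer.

Such a root exists.

f(0) = 9 and f(2) = -11, which have opposite signs.
Since f is a polynomial it is continuous on [0, 2].
The Intermediate Value Theorem then guarantees some c ∈ (0, 2) with f(c) = 0.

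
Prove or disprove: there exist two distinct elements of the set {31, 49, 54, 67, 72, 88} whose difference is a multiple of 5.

Yes: 49 and 54.

49 mod 5 = 4 and 54 mod 5 = 4, so 54 − 49 = 5 = 1·5.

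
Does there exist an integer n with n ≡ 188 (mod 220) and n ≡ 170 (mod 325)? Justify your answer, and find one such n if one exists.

There is no such integer.

Reduce both congruences modulo 5, which divides 220 and 325: they say n ≡ 188 (mod 5) and n ≡ 170 (mod 5).
These are incompatible: 188 − 170 = 18 is not divisible by 5.
Therefore no such n exists.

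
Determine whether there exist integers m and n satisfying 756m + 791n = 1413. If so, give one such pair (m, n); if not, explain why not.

Any value of 756m + 791n is a multiple of gcd(756, 791) = 7.
However 1413 leaves remainder 6 on division by 7.
Therefore 756m + 791n = 1413 has no solution in integers.

No such integers exist.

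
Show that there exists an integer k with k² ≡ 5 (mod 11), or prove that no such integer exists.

Take k = 7. Then 7² = 49 = 4·11 + 5, so 7² ≡ 5 (mod 11).

k = 7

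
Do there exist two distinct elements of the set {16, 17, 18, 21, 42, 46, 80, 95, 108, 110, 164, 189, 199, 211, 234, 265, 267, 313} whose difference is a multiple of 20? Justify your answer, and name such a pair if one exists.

Residues mod 20: 16↦16, 17↦17, 18↦18, 21↦1, 42↦2, 46↦6, 80↦0, 95↦15, 108↦8, 110↦10, 164↦4, 189↦9, 199↦19, 211↦11, 234↦14, 265↦5, 267↦7, 313↦13.
No residue repeats among the 18 elements, so no pair has difference ≡ 0 (mod 20).

No such pair exists.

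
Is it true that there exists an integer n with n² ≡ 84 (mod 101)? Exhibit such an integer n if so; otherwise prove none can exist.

Take n = 36. Then 36² = 1296 = 12·101 + 84, so 36² ≡ 84 (mod 101).

n = 36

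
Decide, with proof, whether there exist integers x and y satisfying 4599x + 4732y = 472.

No, no such integers exist.

Any value of 4599x + 4732y is a multiple of gcd(4599, 4732) = 7.
But 472 = 7·67 + 3, so 7 ∤ 472.
So the equation is unsolvable over ℤ.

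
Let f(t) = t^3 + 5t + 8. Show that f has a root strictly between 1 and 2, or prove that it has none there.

f(1) = 14 and f(2) = 26, both positive.
f'(t) = 3t^2 + 5 has discriminant 0² − 4·3·5 = -60 < 0, so f' has no real roots and is positive for every real t.
So f is strictly increasing; between 1 and 2 its values lie between f(1) = 14 and f(2) = 26, all positive. Therefore f has no root in (1, 2).

No such root exists.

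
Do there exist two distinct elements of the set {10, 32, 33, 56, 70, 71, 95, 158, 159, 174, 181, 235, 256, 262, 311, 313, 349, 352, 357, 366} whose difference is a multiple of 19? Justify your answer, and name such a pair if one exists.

The pair (10, 181) works.

Reduce each element mod 19: 10↦10, 32↦13, 33↦14, 56↦18, 70↦13, 71↦14, 95↦0, 158↦6, 159↦7, 174↦3, 181↦10, 235↦7, 256↦9, 262↦15, 311↦7, 313↦9, 349↦7, 352↦10, 357↦15, 366↦5. The residue 10 repeats (at 10 and 181), and 181 − 10 = 171 = 9·19.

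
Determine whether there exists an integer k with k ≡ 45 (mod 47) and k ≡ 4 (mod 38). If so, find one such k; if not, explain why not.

k = 1220

The moduli 47 and 38 are coprime, so by the Chinese Remainder Theorem a unique solution modulo 1786 exists.
Write k = 45 + 47t and require 45 + 47t ≡ 4 (mod 38), i.e. 47t ≡ 35 (mod 38).
47 ≡ 9 (mod 38), so this reads 9t ≡ 35 (mod 38). To invert 9 modulo 38: 38 = 4·9 + 2, 9 = 4·2 + 1, 2 = 2·1 + 0, and unwinding, 1 = 9 − 4·2 = 9 − 4·(38 − 4·9) = −4·38 + 17·9. Thus 9⁻¹ ≡ 17 (mod 38).
Multiplying by 17: t ≡ 17·35 = 595 ≡ 25 (mod 38).
With t = 25: k = 45 + 47·25 = 1220.
Verify: 1220 = 25·47 + 45 and 1220 = 32·38 + 4. ✓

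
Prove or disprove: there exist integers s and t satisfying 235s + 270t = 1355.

Every value of 235s + 270t is a multiple of gcd(235, 270) = 5; since 5 ∣ 1355, solutions exist.
Dividing through by 5 reduces the equation to 47s + 54t = 271.
Euclidean algorithm: 54 = 1·47 + 7, 47 = 6·7 + 5, 7 = 1·5 + 2, 5 = 2·2 + 1, 2 = 2·1 + 0.
Working back up the chain: 1 = 5 − 2·2 = 5 − 2·(7 − 1·5) = −2·7 + 3·5 = −2·7 + 3·(47 − 6·7) = 3·47 − 20·7 = 3·47 − 20·(54 − 1·47) = −20·54 + 23·47. So 47·23 + 54·(-20) = 1.
Scaling by 271 gives the particular solution (s, t) = (6233, -5420).
The general solution is s = 6233 + 54k, t = -5420 − 47k; taking k = -115 gives the smaller pair s = 23, t = -15.
Check: 235·23 + 270·(-15) = 5405 − 4050 = 1355. ✓

s = 23, t = -15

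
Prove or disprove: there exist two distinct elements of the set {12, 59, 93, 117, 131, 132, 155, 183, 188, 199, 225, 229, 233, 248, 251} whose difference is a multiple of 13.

Yes: 12 and 155.

12 mod 13 = 12 and 155 mod 13 = 12, so 155 − 12 = 143 = 11·13.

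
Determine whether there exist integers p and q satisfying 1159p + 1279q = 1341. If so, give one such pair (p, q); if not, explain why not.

Since gcd(1159, 1279) = 1, every integer is an integer combination of 1159 and 1279.
Dividing repeatedly: 1279 = 1·1159 + 120, 1159 = 9·120 + 79, 120 = 1·79 + 41, 79 = 1·41 + 38, 41 = 1·38 + 3, 38 = 12·3 + 2, 3 = 1·2 + 1, 2 = 2·1 + 0.
Unwinding: 1 = 3 − 1·2 = 3 − (38 − 12·3) = −38 + 13·3 = −38 + 13·(41 − 1·38) = 13·41 − 14·38 = 13·41 − 14·(79 − 1·41) = −14·79 + 27·41 = −14·79 + 27·(120 − 1·79) = 27·120 − 41·79 = 27·120 − 41·(1159 − 9·120) = −41·1159 + 396·120 = −41·1159 + 396·(1279 − 1·1159) = 396·1279 − 437·1159, i.e. 1159·(-437) + 1279·396 = 1.
Times 1341: 1159·(-586017) + 1279·531036 = 1341, so (-586017, 531036) solves it.
Shifting by a multiple of (1279, −1159) keeps it a solution: p = -586017 + 459·1279 = 1044, q = 531036 − 459·1159 = -945.
Check: 1159·1044 + 1279·(-945) = 1209996 − 1208655 = 1341. ✓

p = 1044, q = -945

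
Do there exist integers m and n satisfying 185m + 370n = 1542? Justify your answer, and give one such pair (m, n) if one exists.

No such integers exist.

gcd(185, 370) = 185, so every integer of the form 185m + 370n is a multiple of 185.
However 1542 leaves remainder 62 on division by 185.
So the equation is unsolvable over ℤ.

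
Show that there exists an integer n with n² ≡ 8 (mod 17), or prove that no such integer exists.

n = 5 works: 5² = 25, and 25 − 8 = 17 = 1·17.

n = 5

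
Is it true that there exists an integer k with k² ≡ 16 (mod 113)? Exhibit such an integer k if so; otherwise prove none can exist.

k = 4

Take k = 4. Then 4² = 16, and since 0 ≤ 16 < 113 this is already reduced: 4² ≡ 16 (mod 113).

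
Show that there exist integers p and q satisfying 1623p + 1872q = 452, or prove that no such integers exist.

Any value of 1623p + 1872q is a multiple of gcd(1623, 1872) = 3.
But 452 = 3·150 + 2, so 3 ∤ 452.
Therefore 1623p + 1872q = 452 has no solution in integers.

No such integers exist.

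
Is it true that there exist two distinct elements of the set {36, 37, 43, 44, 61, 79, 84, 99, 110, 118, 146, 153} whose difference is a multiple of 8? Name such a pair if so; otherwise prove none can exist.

Both 36 and 44 leave remainder 4 on division by 8; their difference 8 = 1·8 is a multiple of 8.

The pair (36, 44) works.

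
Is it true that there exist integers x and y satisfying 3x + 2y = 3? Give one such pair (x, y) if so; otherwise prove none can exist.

3 and 2 are coprime, so 3x + 2y ranges over all of ℤ.
Run the Euclidean algorithm on 3 and 2: 3 = 1·2 + 1, 2 = 2·1 + 0.
Unwinding: 1 = 3 − 1·2, i.e. 3·1 + 2·(-1) = 1.
Times 3: 3·3 + 2·(-3) = 3, so (3, -3) solves it.
The general solution is x = 3 + 2k, y = -3 − 3k; taking k = -1 gives the smaller pair x = 1, y = 0.
Indeed 3·1 + 2·0 = 3 + 0 = 3.

x = 1, y = 0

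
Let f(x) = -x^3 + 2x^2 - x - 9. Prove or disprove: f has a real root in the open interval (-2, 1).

Such a root exists.

f(-2) = 9 and f(1) = -9, which have opposite signs.
Since f is a polynomial it is continuous on [-2, 1].
By the Intermediate Value Theorem f must vanish at some point of (-2, 1).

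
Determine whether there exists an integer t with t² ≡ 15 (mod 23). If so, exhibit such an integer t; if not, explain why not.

23 is prime, so by Euler's criterion 15 is a square mod 23 iff 15^((23−1)/2) = 15^11 ≡ 1 (mod 23).
Repeated squaring mod 23: 15^2 = 225 ≡ 18; 15^4 ≡ 18² = 324 ≡ 2; 15^8 ≡ 2² = 4 ≡ 4.
Since 11 = 8 + 2 + 1, 15^11 ≡ 4 · 18 · 15; multiplying out mod 23: 4·18 = 72 ≡ 3, then 3·15 = 45 ≡ 22. Thus 15^11 ≡ 22 ≡ −1 (mod 23).
By Euler's criterion 15 is a quadratic non-residue mod 23: no t satisfies t² ≡ 15 (mod 23).

No, no such integer exists.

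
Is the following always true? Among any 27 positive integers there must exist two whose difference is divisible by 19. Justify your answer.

Partition the integers by their residue mod 19; there are 19 classes.
Placing 27 integers into 19 classes, some class receives at least two — say a and b.
Their difference a − b is then a multiple of 19.

Yes.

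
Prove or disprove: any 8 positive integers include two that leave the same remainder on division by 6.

There are exactly 6 possible remainders on division by 6.
With 8 integers and only 6 classes, the pigeonhole principle forces two of them, say a and b, into the same class.
That is, a and b leave the same remainder on division by 6, as claimed.

True.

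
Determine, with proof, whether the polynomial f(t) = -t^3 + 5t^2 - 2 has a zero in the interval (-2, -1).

f has no root in that interval.

f(-2) = 26 and f(-1) = 4, both positive, so a sign-change argument is unavailable; we show f keeps this sign on the whole interval.
Substitute t = -1 − u, where 0 < u < 1 on the interval. Expanding, f(-1 − u) = u^3 + 8u^2 + 13u + 4.
All 4 nonzero coefficients of this polynomial in u are positive; hence for u > 0 the value is a sum of positive terms (the constant 4 among them).
Therefore f(t) > 0 throughout (-2, -1), and f has no zero there.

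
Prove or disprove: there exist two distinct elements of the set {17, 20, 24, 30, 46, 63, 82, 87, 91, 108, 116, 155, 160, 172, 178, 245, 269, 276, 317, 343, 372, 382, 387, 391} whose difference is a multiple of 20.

Both 17 and 317 leave remainder 17 on division by 20; their difference 300 = 15·20 is a multiple of 20.

Yes: 17 and 317.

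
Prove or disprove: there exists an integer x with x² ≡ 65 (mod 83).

x = 27 works: 27² = 729, and 729 − 65 = 664 = 8·83.

x = 27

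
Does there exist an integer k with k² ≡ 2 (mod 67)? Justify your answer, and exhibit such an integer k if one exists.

No such integer exists.

67 is prime, so by Euler's criterion 2 is a square mod 67 iff 2^((67−1)/2) = 2^33 ≡ 1 (mod 67).
Squaring successively (mod 67): 2^2 = 4 ≡ 4; 2^4 ≡ 4² = 16 ≡ 16; 2^8 ≡ 16² = 256 ≡ 55; 2^16 ≡ 55² = 3025 ≡ 10; 2^32 ≡ 10² = 100 ≡ 33.
Since 33 = 32 + 1, 2^33 ≡ 33 · 2; multiplying out mod 67: 33·2 = 66 ≡ 66. Thus 2^33 ≡ 66 ≡ −1 (mod 67).
By Euler's criterion 2 is a quadratic non-residue mod 67: no k satisfies k² ≡ 2 (mod 67).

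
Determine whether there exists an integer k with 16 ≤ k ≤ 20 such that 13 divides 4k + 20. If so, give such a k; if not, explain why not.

There is no such integer k in that range.

For k = 16, 17, …, 20 the values of 4k + 20 modulo 13 are 6, 10, 1, 5, 9 respectively.
Since 0 is absent from this list, 13 ∤ 4k + 20 for every k with 16 ≤ k ≤ 20.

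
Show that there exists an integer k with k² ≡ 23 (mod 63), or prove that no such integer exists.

Since 3 ∣ 63, a solution of k² ≡ 23 (mod 63) would also satisfy k² ≡ 23 ≡ 2 (mod 3).
Squares mod 3 repeat after k = 1 (as (−k)² = k²); for k = 0..1 they are 0, 1.
So the quadratic residues mod 3 are {0, 1}, and 2 is not among them.
Hence no integer k has k² ≡ 23 (mod 63).

No such integer exists.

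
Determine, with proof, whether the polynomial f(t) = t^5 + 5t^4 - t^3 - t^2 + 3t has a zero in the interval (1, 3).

f(1) = 7 and f(3) = 621, both positive, so a sign-change argument is unavailable; we show f keeps this sign on the whole interval.
Substitute t = 1 + u, where 0 < u < 2 on the interval. Expanding, f(1 + u) = u^5 + 10u^4 + 29u^3 + 36u^2 + 23u + 7.
The nonzero coefficients here are all positive, so for u > 0 every term is positive (or zero), and the constant term 7 is strictly positive.
Therefore f(t) > 0 throughout (1, 3), and f has no zero there.

No.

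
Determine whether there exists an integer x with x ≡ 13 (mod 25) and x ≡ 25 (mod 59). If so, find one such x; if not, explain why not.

x = 438

Since 25 and 59 share no common factor, CRT says the pair of congruences has a solution (unique mod 1475).
Any solution of the first congruence is x = 13 + 25t; substituting into the second, 25t ≡ 25 − 13 ≡ 12 (mod 59).
To invert 25 modulo 59: 59 = 2·25 + 9, 25 = 2·9 + 7, 9 = 1·7 + 2, 7 = 3·2 + 1, 2 = 2·1 + 0, and unwinding, 1 = 7 − 3·2 = 7 − 3·(9 − 1·7) = −3·9 + 4·7 = −3·9 + 4·(25 − 2·9) = 4·25 − 11·9 = 4·25 − 11·(59 − 2·25) = −11·59 + 26·25. Thus 25⁻¹ ≡ 26 (mod 59).
Therefore t ≡ 26·12 = 312 ≡ 17 (mod 59).
Taking t = 17 gives x = 13 + 25·17 = 438.
Verify: 438 = 17·25 + 13 and 438 = 7·59 + 25. ✓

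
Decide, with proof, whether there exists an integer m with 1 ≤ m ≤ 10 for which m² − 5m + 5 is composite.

m = 10

At m = 10: 10² − 5·10 + 5 = 55 = 5·11, which is composite.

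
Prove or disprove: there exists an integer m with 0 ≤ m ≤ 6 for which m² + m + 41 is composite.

The values for m = 0, 1, …, 6 are 41, 43, 47, 53, 61, 71, 83, and each of these is prime.
So no value in the range makes the expression composite.

There is no such integer m in that range.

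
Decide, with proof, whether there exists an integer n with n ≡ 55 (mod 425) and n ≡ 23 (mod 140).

There is no such integer.

Reduce both congruences modulo 5, which divides 425 and 140: they say n ≡ 55 (mod 5) and n ≡ 23 (mod 5).
However 55 ≡ 0 and 23 ≡ 3 (mod 5), and 0 ≠ 3.
Therefore no such n exists.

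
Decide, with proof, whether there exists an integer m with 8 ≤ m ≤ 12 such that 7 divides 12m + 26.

There is no such integer m in that range.

The values of 12m + 26 for m = 8, 9, …, 12 are 122, 134, 146, 158, 170; reduced mod 7 these are 3, 1, 6, 4, 2.
None is 0, so 7 never divides 12m + 26 on this range.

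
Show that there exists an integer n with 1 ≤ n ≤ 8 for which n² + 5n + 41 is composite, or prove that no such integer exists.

n = 8

At n = 8: 8² + 5·8 + 41 = 145 = 5·29, which is composite.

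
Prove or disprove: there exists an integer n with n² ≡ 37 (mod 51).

Since 17 ∣ 51, a solution of n² ≡ 37 (mod 51) would also satisfy n² ≡ 37 ≡ 3 (mod 17).
Squares mod 17 repeat after n = 8 (as (−n)² = n²); for n = 0..8 they are 0, 1, 4, 9, 16, 8, 2, 15, 13.
So the quadratic residues mod 17 are {0, 1, 2, 4, 8, 9, 13, 15, 16}, and 3 is not among them.
Therefore n² ≡ 37 (mod 51) has no solution.

No, no such integer exists.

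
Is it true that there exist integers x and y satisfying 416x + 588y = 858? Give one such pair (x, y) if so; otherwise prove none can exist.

gcd(416, 588) = 4, so every integer of the form 416x + 588y is a multiple of 4.
But 858 is not a multiple of 4 (it leaves remainder 2).
Hence no integers x, y satisfy the equation.

There are no such integers.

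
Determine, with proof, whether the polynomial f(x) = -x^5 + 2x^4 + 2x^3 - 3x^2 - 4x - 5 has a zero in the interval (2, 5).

f(2) = -9 and f(5) = -1725, both negative, so a sign-change argument is unavailable; we show f keeps this sign on the whole interval.
Substitute x = 2 + u, where 0 < u < 3 on the interval. Expanding, f(2 + u) = -u^5 - 8u^4 - 22u^3 - 23u^2 - 8u - 9.
The nonzero coefficients here are all negative, so for u > 0 every term is negative (or zero), and the constant term -9 is strictly negative.
So f is strictly negative on (2, 5); no root exists in the interval.

No.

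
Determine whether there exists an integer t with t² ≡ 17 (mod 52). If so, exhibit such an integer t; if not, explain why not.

t = 11

Take t = 11. Then 11² = 121 = 2·52 + 17, so 11² ≡ 17 (mod 52).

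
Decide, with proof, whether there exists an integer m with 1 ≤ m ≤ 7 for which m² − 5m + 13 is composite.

At m = 4: 4² − 5·4 + 13 = 9 = 3·3, which is composite.

m = 4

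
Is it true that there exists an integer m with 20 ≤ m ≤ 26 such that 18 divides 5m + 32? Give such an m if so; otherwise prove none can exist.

m = 26

For m = 20, 21, …, 25 the values 132, 137, 142, 147, 152, 157 are not multiples of 18. At m = 26 we get 5·26 + 32 = 162, and 162 = 18·9.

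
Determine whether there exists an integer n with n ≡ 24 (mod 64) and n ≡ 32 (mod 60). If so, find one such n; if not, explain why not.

n = 152

The moduli are not coprime: gcd(64, 60) = 4. Compatibility requires 4 ∣ (32 − 24) = 8, which holds, so solutions exist.
Step through n = 24, 24 + 64, 24 + 2·64, …: the values 24, 88, 152 reduce mod 60 to 24, 28, 32. The value 152 hits 32.
Check: 152 mod 64 = 24, 152 mod 60 = 32. ✓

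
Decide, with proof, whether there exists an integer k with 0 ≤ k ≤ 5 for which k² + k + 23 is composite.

k = 1

At k = 1: 1² + 1 + 23 = 25 = 5·5, which is composite.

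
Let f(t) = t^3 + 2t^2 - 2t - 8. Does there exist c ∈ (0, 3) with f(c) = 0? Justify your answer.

f(0) = -8 and f(3) = 31, which have opposite signs.
Since f is a polynomial it is continuous on [0, 3].
So by the Intermediate Value Theorem there is a c strictly between 0 and 3 with f(c) = 0.

Yes, such a c exists.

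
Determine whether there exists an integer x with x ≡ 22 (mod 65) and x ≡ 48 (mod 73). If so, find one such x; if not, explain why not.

x = 997

Since 65 and 73 share no common factor, CRT says the pair of congruences has a solution (unique mod 4745).
Any solution of the first congruence is x = 22 + 65t; substituting into the second, 65t ≡ 48 − 22 ≡ 26 (mod 73).
Note 65·9 = 585 ≡ 1 (mod 73) (as 585 − 1 = 8·73), so 65⁻¹ ≡ 9.
Therefore t ≡ 9·26 = 234 ≡ 15 (mod 73).
Taking t = 15 gives x = 22 + 65·15 = 997.
Verify: 997 = 15·65 + 22 and 997 = 13·73 + 48. ✓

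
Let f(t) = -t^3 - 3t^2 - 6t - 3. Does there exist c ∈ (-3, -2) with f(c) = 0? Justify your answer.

Evaluate at the endpoints: f(-3) = 15, f(-2) = 5 — same sign (positive).
f'(t) = -3t^2 - 6t - 6 has discriminant (-6)² − 4·(-3)·(-6) = -36 < 0, so f' has no real roots and is negative for every real t.
Hence f is strictly decreasing on ℝ, and in particular on [-3, -2]. A strictly monotone function with same-sign endpoint values stays positive on the whole interval, so f has no zero in (-3, -2).

No.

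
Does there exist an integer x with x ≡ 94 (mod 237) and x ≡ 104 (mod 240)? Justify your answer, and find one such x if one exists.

There is no such integer.

Reduce both congruences modulo 3, which divides 237 and 240: they say x ≡ 94 (mod 3) and x ≡ 104 (mod 3).
These are incompatible: 94 − 104 = -10 is not divisible by 3.
Therefore no such x exists.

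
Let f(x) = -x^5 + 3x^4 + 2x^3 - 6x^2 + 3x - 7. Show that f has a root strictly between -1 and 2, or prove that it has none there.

f(-1) = -14 and f(2) = 7, which have opposite signs.
f is continuous everywhere (it is a polynomial), in particular on [-1, 2].
By the Intermediate Value Theorem f must vanish at some point of (-1, 2).

Yes, f has a root in the interval.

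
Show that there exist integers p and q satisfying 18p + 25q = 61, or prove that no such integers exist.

p = 2, q = 1

Since gcd(18, 25) = 1, every integer is an integer combination of 18 and 25.
Run the Euclidean algorithm on 25 and 18: 25 = 1·18 + 7, 18 = 2·7 + 4, 7 = 1·4 + 3, 4 = 1·3 + 1, 3 = 3·1 + 0.
Unwinding: 1 = 4 − 1·3 = 4 − (7 − 1·4) = −7 + 2·4 = −7 + 2·(18 − 2·7) = 2·18 − 5·7 = 2·18 − 5·(25 − 1·18) = −5·25 + 7·18, i.e. 18·7 + 25·(-5) = 1.
Times 61: 18·427 + 25·(-305) = 61, so (427, -305) solves it.
Shifting by a multiple of (25, −18) keeps it a solution: p = 427 − 17·25 = 2, q = -305 + 17·18 = 1.
Check: 18·2 + 25·1 = 36 + 25 = 61. ✓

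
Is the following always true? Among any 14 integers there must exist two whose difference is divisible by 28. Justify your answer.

Take the 14 consecutive integers 48, 49, …, 61: their residues mod 28 are all distinct because 14 ≤ 28.
Any two of them differ by at most 13 < 28 and by at least 1, so no difference is a multiple of 28.

No, the set {48, 49, 50, 51, 52, 53, 54, 55, 56, 57, 58, 59, 60, 61} is a counterexample.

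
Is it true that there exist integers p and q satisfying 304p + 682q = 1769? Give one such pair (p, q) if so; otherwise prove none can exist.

Any value of 304p + 682q is a multiple of gcd(304, 682) = 2.
But 1769 = 2·884 + 1, so 2 ∤ 1769.
So the equation is unsolvable over ℤ.

No, no such integers exist.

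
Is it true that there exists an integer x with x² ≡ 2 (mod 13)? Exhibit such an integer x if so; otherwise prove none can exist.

No such integer exists.

Since (13 − x)² ≡ x² (mod 13), it suffices to square x = 0, 1, …, 6: the residues are 0, 1, 4, 9, 3, 12, 10.
The set of squares mod 13 is therefore {0, 1, 3, 4, 9, 10, 12}, which does not contain 2.
Hence no integer x has x² ≡ 2 (mod 13).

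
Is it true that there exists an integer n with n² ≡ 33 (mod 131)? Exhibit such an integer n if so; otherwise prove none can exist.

n = 65

n = 65 works: 65² = 4225, and 4225 − 33 = 4192 = 32·131.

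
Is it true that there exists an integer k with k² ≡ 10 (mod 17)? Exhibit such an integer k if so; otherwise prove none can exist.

There is no such integer.

Since (17 − k)² ≡ k² (mod 17), it suffices to square k = 0, 1, …, 8: the residues are 0, 1, 4, 9, 16, 8, 2, 15, 13.
The set of squares mod 17 is therefore {0, 1, 2, 4, 8, 9, 13, 15, 16}, which does not contain 10.
Hence no integer k has k² ≡ 10 (mod 17).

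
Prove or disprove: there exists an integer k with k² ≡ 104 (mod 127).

Take k = 72. Then 72² = 5184 = 40·127 + 104, so 72² ≡ 104 (mod 127).

k = 72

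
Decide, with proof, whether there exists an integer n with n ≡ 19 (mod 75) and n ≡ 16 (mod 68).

n = 1444

gcd(75, 68) = 1, so the Chinese Remainder Theorem guarantees exactly one residue class mod 5100 satisfying both.
Any solution of the first congruence is n = 19 + 75t; substituting into the second, 75t ≡ 16 − 19 ≡ 65 (mod 68).
75 ≡ 7 (mod 68), so this reads 7t ≡ 65 (mod 68). Since 7·39 = 273 = 4·68 + 1, the inverse of 7 mod 68 is 39.
Therefore t ≡ 39·65 = 2535 ≡ 19 (mod 68).
With t = 19: n = 19 + 75·19 = 1444.
Check: 1444 mod 75 = 19, 1444 mod 68 = 16. ✓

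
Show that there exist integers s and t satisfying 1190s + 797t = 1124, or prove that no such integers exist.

s = 13, t = -18

1190 and 797 are coprime, so 1190s + 797t ranges over all of ℤ.
Euclidean algorithm: 1190 = 1·797 + 393, 797 = 2·393 + 11, 393 = 35·11 + 8, 11 = 1·8 + 3, 8 = 2·3 + 2, 3 = 1·2 + 1, 2 = 2·1 + 0.
Working back up the chain: 1 = 3 − 1·2 = 3 − (8 − 2·3) = −8 + 3·3 = −8 + 3·(11 − 1·8) = 3·11 − 4·8 = 3·11 − 4·(393 − 35·11) = −4·393 + 143·11 = −4·393 + 143·(797 − 2·393) = 143·797 − 290·393 = 143·797 − 290·(1190 − 1·797) = −290·1190 + 433·797. So 1190·(-290) + 797·433 = 1.
Scaling by 1124 gives the particular solution (s, t) = (-325960, 486692).
The general solution is s = -325960 + 797k, t = 486692 − 1190k; taking k = 409 gives the smaller pair s = 13, t = -18.
Indeed 1190·13 + 797·(-18) = 15470 − 14346 = 1124.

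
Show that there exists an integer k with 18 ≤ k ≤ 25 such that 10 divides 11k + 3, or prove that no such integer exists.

No such integer k in that range exists.

At k = 18, 11·18 + 3 = 201 ≡ 1 (mod 10), and each step in k adds 11 ≡ 1 (mod 10), giving residues 1, 2, 3, 4, 5, 6, 7, 8 for k = 18, 19, …, 25.
None is 0, so 10 never divides 11k + 3 on this range.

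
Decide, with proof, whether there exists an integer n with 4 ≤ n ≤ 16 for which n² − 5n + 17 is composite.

n = 13

At n = 13: 13² − 5·13 + 17 = 121 = 11·11, which is composite.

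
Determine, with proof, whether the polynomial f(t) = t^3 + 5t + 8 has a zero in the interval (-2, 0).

f(-2) = -10 and f(0) = 8, which have opposite signs.
f is continuous everywhere (it is a polynomial), in particular on [-2, 0].
By the Intermediate Value Theorem, f takes the value 0 somewhere in the open interval.

Yes, f has a root in the interval.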